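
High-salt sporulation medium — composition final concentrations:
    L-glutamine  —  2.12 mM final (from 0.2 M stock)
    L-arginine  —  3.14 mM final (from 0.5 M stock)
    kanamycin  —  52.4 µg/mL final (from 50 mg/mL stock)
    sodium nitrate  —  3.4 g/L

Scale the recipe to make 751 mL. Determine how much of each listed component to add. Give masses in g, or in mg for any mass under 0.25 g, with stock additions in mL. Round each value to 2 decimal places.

Working volume: 751 mL = 0.751 L.
L-glutamine: C1V1 = C2V2 → 2.12 mM × 751 mL ÷ 200 mM = 7.96 mL
L-arginine: V = C2·V2/C1 = 3.14 mM × 751 mL ÷ 500 mM = 4.72 mL
kanamycin: V = C2·V2/C1 = 52.4 µg/mL × 751 mL ÷ 50000 µg/mL = 0.79 mL
sodium nitrate: 3.4 g/L × 0.751 L = 2.55 g

L-glutamine 7.96 mL; L-arginine 4.72 mL; kanamycin 0.79 mL; sodium nitrate 2.55 g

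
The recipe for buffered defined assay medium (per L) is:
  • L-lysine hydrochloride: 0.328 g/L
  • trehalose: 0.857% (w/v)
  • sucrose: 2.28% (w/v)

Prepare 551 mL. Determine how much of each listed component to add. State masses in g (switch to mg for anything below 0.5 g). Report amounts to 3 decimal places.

Target volume = 551 mL = 0.551 L.
L-lysine hydrochloride: 0.328 g/L × 0.551 L = 0.180728 g = 180.728 mg
trehalose: 0.857 g per 100 mL × 551 mL ÷ 100 = 4.722 g
sucrose: 2.28 g per 100 mL × 551 mL ÷ 100 = 12.563 g

L-lysine hydrochloride 180.728 mg; trehalose 4.722 g; sucrose 12.563 g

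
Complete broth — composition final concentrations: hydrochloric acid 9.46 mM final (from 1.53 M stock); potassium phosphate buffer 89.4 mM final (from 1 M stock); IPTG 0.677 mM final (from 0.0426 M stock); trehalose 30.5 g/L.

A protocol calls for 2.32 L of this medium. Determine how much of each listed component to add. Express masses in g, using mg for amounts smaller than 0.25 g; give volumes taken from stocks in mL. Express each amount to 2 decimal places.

Working volume: 2.32 L.
hydrochloric acid: dilute stock: 9.46 mM × 2320 mL ÷ 1530 mM = 14.34 mL
potassium phosphate buffer: dilute stock: 89.4 mM × 2320 mL ÷ 1000 mM = 207.41 mL
IPTG: dilute stock: 0.677 mM × 2320 mL ÷ 42.6 mM = 36.87 mL
trehalose: 30.5 g/L × 2.32 L = 70.76 g

hydrochloric acid 14.34 mL; potassium phosphate buffer 207.41 mL; IPTG 36.87 mL; trehalose 70.76 g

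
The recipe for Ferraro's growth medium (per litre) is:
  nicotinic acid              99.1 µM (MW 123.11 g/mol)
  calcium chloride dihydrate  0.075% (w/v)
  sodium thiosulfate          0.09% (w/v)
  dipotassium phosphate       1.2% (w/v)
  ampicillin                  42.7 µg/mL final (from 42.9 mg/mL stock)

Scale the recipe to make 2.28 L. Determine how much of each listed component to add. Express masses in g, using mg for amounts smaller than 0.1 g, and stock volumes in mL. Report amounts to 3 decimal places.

Working volume: 2.28 L.
nicotinic acid: 99.1 µmol/L × 123.11 g/mol × 2.28 L ÷ 1000 = 27.816 mg
calcium chloride dihydrate: 0.075% w/v = 0.75 g/L → 0.75 × 2.28 L = 1.710 g
sodium thiosulfate: 0.09% w/v = 0.9 g/L → 0.9 × 2.28 L = 2.052 g
dipotassium phosphate: 1.2 g per 100 mL × 2280 mL ÷ 100 = 27.360 g
ampicillin: dilute stock: 42.7 µg/mL × 2280 mL ÷ 42900 µg/mL = 2.269 mL

nicotinic acid 27.816 mg; calcium chloride dihydrate 1.710 g; sodium thiosulfate 2.052 g; dipotassium phosphate 27.360 g; ampicillin 2.269 mL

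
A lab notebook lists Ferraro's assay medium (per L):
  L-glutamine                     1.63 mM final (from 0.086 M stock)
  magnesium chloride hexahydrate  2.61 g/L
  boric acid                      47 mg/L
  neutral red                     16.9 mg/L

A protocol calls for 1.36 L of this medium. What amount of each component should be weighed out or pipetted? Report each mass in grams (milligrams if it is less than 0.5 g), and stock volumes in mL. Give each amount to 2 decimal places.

L-glutamine 25.78 mL; magnesium chloride hexahydrate 3.55 g; boric acid 63.92 mg; neutral red 22.98 mg

Working volume: 1.36 L.
L-glutamine: dilute stock: 1.63 mM × 1360 mL ÷ 86 mM = 25.78 mL
magnesium chloride hexahydrate: 2.61 g/L × 1.36 L = 3.55 g
boric acid: 47 mg/L × 1.36 L = 63.92 mg
neutral red: 16.9 mg/L × 1.36 L = 22.98 mg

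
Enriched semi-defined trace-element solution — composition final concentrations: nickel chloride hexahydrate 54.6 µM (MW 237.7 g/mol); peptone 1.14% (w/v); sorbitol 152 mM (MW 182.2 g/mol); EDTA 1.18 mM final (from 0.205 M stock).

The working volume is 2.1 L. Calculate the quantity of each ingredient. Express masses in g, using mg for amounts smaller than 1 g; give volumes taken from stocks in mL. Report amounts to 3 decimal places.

nickel chloride hexahydrate 27.255 mg; peptone 23.940 g; sorbitol 58.158 g; EDTA 12.088 mL

Working volume: 2.1 L.
nickel chloride hexahydrate: 54.6 µmol/L × 237.7 g/mol × 2.1 L ÷ 1000 = 27.255 mg
peptone: 1.14 g per 100 mL × 2100 mL ÷ 100 = 23.940 g
sorbitol: 152 mmol/L × 182.2 g/mol × 2.1 L ÷ 1000 = 58.158 g
EDTA: dilute stock: 1.18 mM × 2100 mL ÷ 205 mM = 12.088 mL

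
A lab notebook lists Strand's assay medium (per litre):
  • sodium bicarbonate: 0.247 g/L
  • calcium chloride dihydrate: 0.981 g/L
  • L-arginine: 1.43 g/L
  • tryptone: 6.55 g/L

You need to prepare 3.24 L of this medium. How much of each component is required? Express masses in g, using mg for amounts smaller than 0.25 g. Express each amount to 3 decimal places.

sodium bicarbonate 0.800 g; calcium chloride dihydrate 3.178 g; L-arginine 4.633 g; tryptone 21.222 g

Scale factor relative to 1 L: 3.24.
sodium bicarbonate: 0.247 g/L × 3.24 L = 0.800 g
calcium chloride dihydrate: 0.981 g/L × 3.24 L = 3.178 g
L-arginine: 1.43 g/L × 3.24 L = 4.633 g
tryptone: 6.55 g/L × 3.24 L = 21.222 g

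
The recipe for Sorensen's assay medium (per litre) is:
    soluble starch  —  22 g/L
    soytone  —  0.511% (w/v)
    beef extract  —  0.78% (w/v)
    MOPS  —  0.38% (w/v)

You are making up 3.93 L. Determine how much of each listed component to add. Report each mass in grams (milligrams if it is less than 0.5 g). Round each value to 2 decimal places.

Working volume: 3.93 L.
soluble starch: 22 g/L × 3.93 L = 86.46 g
soytone: 0.511% w/v = 5.11 g/L → 5.11 × 3.93 L = 20.08 g
beef extract: 0.78 g per 100 mL × 3930 mL ÷ 100 = 30.65 g
MOPS: 0.38% w/v = 3.8 g/L → 3.8 × 3.93 L = 14.93 g

soluble starch 86.46 g; soytone 20.08 g; beef extract 30.65 g; MOPS 14.93 g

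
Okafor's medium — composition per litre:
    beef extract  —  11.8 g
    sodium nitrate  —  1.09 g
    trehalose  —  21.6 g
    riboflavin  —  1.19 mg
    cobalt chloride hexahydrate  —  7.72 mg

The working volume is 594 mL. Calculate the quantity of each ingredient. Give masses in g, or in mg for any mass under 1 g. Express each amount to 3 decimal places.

Scale factor = 594 mL / 1000 mL = 0.594.
beef extract: 11.8 g × (594 mL / 1000 mL) = 7.009 g
sodium nitrate: 1.09 g × (594 mL / 1000 mL) = 0.64746 g = 647.460 mg
trehalose: 21.6 g × (594 mL / 1000 mL) = 12.830 g
riboflavin: 1.19 mg × (594 mL / 1000 mL) = 0.707 mg
cobalt chloride hexahydrate: 7.72 mg × (594 mL / 1000 mL) = 4.586 mg

beef extract 7.009 g; sodium nitrate 647.460 mg; trehalose 12.830 g; riboflavin 0.707 mg; cobalt chloride hexahydrate 4.586 mg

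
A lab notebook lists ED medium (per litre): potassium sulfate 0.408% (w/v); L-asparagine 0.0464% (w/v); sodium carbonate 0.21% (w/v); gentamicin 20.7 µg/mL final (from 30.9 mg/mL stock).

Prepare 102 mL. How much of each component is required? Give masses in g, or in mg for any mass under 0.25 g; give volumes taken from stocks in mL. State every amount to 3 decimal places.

Scale factor relative to 1 L: 0.102.
potassium sulfate: 0.408 g per 100 mL × 102 mL ÷ 100 = 0.416 g
L-asparagine: 0.0464 g per 100 mL × 102 mL ÷ 100 = 0.047328 g = 47.328 mg
sodium carbonate: 0.21 g per 100 mL × 102 mL ÷ 100 = 0.2142 g = 214.200 mg
gentamicin: dilute stock: 20.7 µg/mL × 102 mL ÷ 30900 µg/mL = 0.068 mL

potassium sulfate 0.416 g; L-asparagine 47.328 mg; sodium carbonate 214.200 mg; gentamicin 0.068 mL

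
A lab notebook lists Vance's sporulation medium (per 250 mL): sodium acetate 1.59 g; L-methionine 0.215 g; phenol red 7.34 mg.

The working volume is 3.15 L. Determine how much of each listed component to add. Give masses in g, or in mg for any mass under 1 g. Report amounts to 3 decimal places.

sodium acetate 20.034 g; L-methionine 2.709 g; phenol red 92.484 mg

Ratio of target to recipe volume: 3150 / 250 = 12.6.
sodium acetate: 1.59 g × (3150 mL / 250 mL) = 20.034 g
L-methionine: 0.215 g × (3150 mL / 250 mL) = 2.709 g
phenol red: 7.34 mg × (3150 mL / 250 mL) = 92.484 mg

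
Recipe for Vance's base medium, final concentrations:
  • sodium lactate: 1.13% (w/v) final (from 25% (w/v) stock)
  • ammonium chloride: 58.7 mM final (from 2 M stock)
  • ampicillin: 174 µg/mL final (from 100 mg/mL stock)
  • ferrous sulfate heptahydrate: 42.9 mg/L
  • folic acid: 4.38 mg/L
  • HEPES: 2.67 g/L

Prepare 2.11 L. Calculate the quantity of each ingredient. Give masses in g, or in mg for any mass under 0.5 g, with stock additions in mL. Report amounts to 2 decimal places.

sodium lactate 95.37 mL; ammonium chloride 61.93 mL; ampicillin 3.67 mL; ferrous sulfate heptahydrate 90.52 mg; folic acid 9.24 mg; HEPES 5.63 g

Scale factor relative to 1 L: 2.11.
sodium lactate: V = C2·V2/C1 = 1.13% ÷ 25% × 2110 mL = 95.37 mL
ammonium chloride: V = C2·V2/C1 = 58.7 mM × 2110 mL ÷ 2000 mM = 61.93 mL
ampicillin: V = C2·V2/C1 = 174 µg/mL × 2110 mL ÷ 100000 µg/mL = 3.67 mL
ferrous sulfate heptahydrate: 42.9 mg/L × 2.11 L = 90.52 mg
folic acid: 4.38 mg/L × 2.11 L = 9.24 mg
HEPES: 2.67 g/L × 2.11 L = 5.63 g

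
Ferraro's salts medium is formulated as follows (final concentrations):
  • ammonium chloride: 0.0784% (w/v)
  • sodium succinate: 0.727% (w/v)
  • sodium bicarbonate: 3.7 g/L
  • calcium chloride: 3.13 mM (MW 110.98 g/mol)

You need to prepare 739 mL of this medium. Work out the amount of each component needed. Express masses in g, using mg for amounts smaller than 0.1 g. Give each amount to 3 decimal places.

Working volume: 739 mL = 0.739 L.
ammonium chloride: 0.0784 g per 100 mL × 739 mL ÷ 100 = 0.579 g
sodium succinate: 0.727 g per 100 mL × 739 mL ÷ 100 = 5.373 g
sodium bicarbonate: 3.7 g/L × 0.739 L = 2.734 g
calcium chloride: 3.13 mmol/L × 110.98 g/mol × 0.739 L ÷ 1000 = 0.257 g

ammonium chloride 0.579 g; sodium succinate 5.373 g; sodium bicarbonate 2.734 g; calcium chloride 0.257 g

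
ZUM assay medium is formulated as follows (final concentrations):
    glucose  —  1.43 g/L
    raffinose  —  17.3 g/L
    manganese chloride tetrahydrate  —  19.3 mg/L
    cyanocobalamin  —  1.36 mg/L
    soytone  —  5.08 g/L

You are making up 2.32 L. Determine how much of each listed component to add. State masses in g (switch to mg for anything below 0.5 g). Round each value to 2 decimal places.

glucose 3.32 g; raffinose 40.14 g; manganese chloride tetrahydrate 44.78 mg; cyanocobalamin 3.16 mg; soytone 11.79 g

Scale factor relative to 1 L: 2.32.
glucose: 1.43 g/L × 2.32 L = 3.32 g
raffinose: 17.3 g/L × 2.32 L = 40.14 g
manganese chloride tetrahydrate: 19.3 mg/L × 2.32 L = 44.78 mg
cyanocobalamin: 1.36 mg/L × 2.32 L = 3.16 mg
soytone: 5.08 g/L × 2.32 L = 11.79 g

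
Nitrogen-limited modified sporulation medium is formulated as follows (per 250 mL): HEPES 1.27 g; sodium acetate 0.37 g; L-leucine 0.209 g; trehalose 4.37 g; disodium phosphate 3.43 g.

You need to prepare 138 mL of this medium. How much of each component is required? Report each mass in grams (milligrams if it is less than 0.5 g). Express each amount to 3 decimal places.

Ratio of target to recipe volume: 138 / 250 = 0.552.
HEPES: 1.27 g × (138 mL / 250 mL) = 0.701 g
sodium acetate: 0.37 g × (138 mL / 250 mL) = 0.20424 g = 204.240 mg
L-leucine: 0.209 g × (138 mL / 250 mL) = 0.115368 g = 115.368 mg
trehalose: 4.37 g × (138 mL / 250 mL) = 2.412 g
disodium phosphate: 3.43 g × (138 mL / 250 mL) = 1.893 g

HEPES 0.701 g; sodium acetate 204.240 mg; L-leucine 115.368 mg; trehalose 2.412 g; disodium phosphate 1.893 g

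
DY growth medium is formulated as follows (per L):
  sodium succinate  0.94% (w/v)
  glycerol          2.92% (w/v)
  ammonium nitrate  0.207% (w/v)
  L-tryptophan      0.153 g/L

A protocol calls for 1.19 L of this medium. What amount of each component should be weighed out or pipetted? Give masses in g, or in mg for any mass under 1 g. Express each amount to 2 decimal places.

sodium succinate 11.19 g; glycerol 34.75 g; ammonium nitrate 2.46 g; L-tryptophan 182.07 mg

Working volume: 1.19 L.
sodium succinate: 0.94 g per 100 mL × 1190 mL ÷ 100 = 11.19 g
glycerol: 2.92 g per 100 mL × 1190 mL ÷ 100 = 34.75 g
ammonium nitrate: 0.207% w/v = 2.07 g/L → 2.07 × 1.19 L = 2.46 g
L-tryptophan: 0.153 g/L × 1.19 L = 0.18207 g = 182.07 mg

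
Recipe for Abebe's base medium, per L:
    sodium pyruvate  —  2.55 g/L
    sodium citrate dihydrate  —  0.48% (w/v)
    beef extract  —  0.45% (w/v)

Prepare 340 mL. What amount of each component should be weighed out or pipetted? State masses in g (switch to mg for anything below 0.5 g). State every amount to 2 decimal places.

sodium pyruvate 0.87 g; sodium citrate dihydrate 1.63 g; beef extract 1.53 g

Scale factor relative to 1 L: 0.34.
sodium pyruvate: 2.55 g/L × 0.34 L = 0.87 g
sodium citrate dihydrate: 0.48 g per 100 mL × 340 mL ÷ 100 = 1.63 g
beef extract: 0.45 g per 100 mL × 340 mL ÷ 100 = 1.53 g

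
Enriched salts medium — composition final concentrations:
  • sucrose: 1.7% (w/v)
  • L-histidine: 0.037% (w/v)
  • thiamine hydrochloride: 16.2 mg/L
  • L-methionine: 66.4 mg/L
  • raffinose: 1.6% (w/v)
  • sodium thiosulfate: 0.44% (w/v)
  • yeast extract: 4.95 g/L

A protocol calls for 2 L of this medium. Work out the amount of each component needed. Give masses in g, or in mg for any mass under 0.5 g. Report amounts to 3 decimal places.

sucrose 34.000 g; L-histidine 0.740 g; thiamine hydrochloride 32.400 mg; L-methionine 132.800 mg; raffinose 32.000 g; sodium thiosulfate 8.800 g; yeast extract 9.900 g

Scale factor relative to 1 L: 2.
sucrose: 1.7 g per 100 mL × 2000 mL ÷ 100 = 34.000 g
L-histidine: 0.037% w/v = 0.37 g/L → 0.37 × 2 L = 0.740 g
thiamine hydrochloride: 16.2 mg/L × 2 L = 32.400 mg
L-methionine: 66.4 mg/L × 2 L = 132.800 mg
raffinose: 1.6 g per 100 mL × 2000 mL ÷ 100 = 32.000 g
sodium thiosulfate: 0.44 g per 100 mL × 2000 mL ÷ 100 = 8.800 g
yeast extract: 4.95 g/L × 2 L = 9.900 g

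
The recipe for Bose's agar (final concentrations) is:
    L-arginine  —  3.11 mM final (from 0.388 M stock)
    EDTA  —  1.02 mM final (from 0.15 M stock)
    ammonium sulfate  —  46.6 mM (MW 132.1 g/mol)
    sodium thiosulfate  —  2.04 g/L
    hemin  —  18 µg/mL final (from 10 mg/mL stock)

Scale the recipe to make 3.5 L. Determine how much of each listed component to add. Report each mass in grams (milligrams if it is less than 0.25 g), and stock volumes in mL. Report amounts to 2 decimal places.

Working volume: 3.5 L.
L-arginine: C1V1 = C2V2 → 3.11 mM × 3500 mL ÷ 388 mM = 28.05 mL
EDTA: C1V1 = C2V2 → 1.02 mM × 3500 mL ÷ 150 mM = 23.80 mL
ammonium sulfate: 46.6 mmol/L × 132.1 g/mol × 3.5 L ÷ 1000 = 21.55 g
sodium thiosulfate: 2.04 g/L × 3.5 L = 7.14 g
hemin: C1V1 = C2V2 → 18 µg/mL × 3500 mL ÷ 10000 µg/mL = 6.30 mL

L-arginine 28.05 mL; EDTA 23.80 mL; ammonium sulfate 21.55 g; sodium thiosulfate 7.14 g; hemin 6.30 mL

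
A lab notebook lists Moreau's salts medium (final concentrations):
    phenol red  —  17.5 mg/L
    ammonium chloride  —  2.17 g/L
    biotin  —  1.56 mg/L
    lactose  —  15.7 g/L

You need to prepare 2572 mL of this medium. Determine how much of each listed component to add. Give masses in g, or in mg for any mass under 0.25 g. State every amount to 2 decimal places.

Scale factor relative to 1 L: 2.572.
phenol red: 17.5 mg/L × 2.572 L = 45.01 mg
ammonium chloride: 2.17 g/L × 2.572 L = 5.58 g
biotin: 1.56 mg/L × 2.572 L = 4.01 mg
lactose: 15.7 g/L × 2.572 L = 40.38 g

phenol red 45.01 mg; ammonium chloride 5.58 g; biotin 4.01 mg; lactose 40.38 g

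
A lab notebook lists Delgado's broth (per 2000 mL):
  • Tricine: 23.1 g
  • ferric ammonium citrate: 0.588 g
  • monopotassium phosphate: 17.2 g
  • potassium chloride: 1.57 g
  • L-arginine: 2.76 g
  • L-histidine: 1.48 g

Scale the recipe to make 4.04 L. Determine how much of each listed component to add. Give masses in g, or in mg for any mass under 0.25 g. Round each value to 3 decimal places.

Tricine 46.662 g; ferric ammonium citrate 1.188 g; monopotassium phosphate 34.744 g; potassium chloride 3.171 g; L-arginine 5.575 g; L-histidine 2.990 g

Ratio of target to recipe volume: 4040 / 2000 = 2.02.
Tricine: 23.1 g × (4040 mL / 2000 mL) = 46.662 g
ferric ammonium citrate: 0.588 g × (4040 mL / 2000 mL) = 1.188 g
monopotassium phosphate: 17.2 g × (4040 mL / 2000 mL) = 34.744 g
potassium chloride: 1.57 g × (4040 mL / 2000 mL) = 3.171 g
L-arginine: 2.76 g × (4040 mL / 2000 mL) = 5.575 g
L-histidine: 1.48 g × (4040 mL / 2000 mL) = 2.990 g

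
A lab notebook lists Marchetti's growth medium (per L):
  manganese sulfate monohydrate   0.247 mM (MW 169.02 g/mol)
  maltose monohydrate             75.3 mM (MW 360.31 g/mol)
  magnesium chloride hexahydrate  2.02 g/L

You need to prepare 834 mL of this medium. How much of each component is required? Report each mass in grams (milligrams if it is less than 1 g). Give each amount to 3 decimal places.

manganese sulfate monohydrate 34.818 mg; maltose monohydrate 22.628 g; magnesium chloride hexahydrate 1.685 g

Target volume = 834 mL = 0.834 L.
manganese sulfate monohydrate: 0.247 mmol/L × 169.02 mg/mmol × 0.834 L = 34.818 mg
maltose monohydrate: 75.3 mmol/L × 360.31 g/mol × 0.834 L ÷ 1000 = 22.628 g
magnesium chloride hexahydrate: 2.02 g/L × 0.834 L = 1.685 g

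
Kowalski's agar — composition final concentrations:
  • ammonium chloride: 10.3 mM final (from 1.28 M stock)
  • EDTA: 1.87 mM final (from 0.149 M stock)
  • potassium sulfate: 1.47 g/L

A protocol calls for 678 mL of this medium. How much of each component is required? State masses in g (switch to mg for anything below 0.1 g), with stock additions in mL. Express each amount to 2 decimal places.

ammonium chloride 5.46 mL; EDTA 8.51 mL; potassium sulfate 1.00 g

Target volume = 678 mL = 0.678 L.
ammonium chloride: dilute stock: 10.3 mM × 678 mL ÷ 1280 mM = 5.46 mL
EDTA: dilute stock: 1.87 mM × 678 mL ÷ 149 mM = 8.51 mL
potassium sulfate: 1.47 g/L × 0.678 L = 1.00 g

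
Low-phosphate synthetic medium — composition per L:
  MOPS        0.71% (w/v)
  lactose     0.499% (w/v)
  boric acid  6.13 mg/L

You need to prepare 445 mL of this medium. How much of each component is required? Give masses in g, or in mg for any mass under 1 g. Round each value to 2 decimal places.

MOPS 3.16 g; lactose 2.22 g; boric acid 2.73 mg

Scale factor relative to 1 L: 0.445.
MOPS: 0.71 g per 100 mL × 445 mL ÷ 100 = 3.16 g
lactose: 0.499 g per 100 mL × 445 mL ÷ 100 = 2.22 g
boric acid: 6.13 mg/L × 0.445 L = 2.73 mg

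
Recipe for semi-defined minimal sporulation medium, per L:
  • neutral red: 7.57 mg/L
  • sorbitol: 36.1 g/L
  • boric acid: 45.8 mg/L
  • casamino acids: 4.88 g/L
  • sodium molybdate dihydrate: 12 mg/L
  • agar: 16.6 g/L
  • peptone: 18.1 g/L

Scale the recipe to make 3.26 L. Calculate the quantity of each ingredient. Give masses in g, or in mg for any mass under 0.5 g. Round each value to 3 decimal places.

neutral red 24.678 mg; sorbitol 117.686 g; boric acid 149.308 mg; casamino acids 15.909 g; sodium molybdate dihydrate 39.120 mg; agar 54.116 g; peptone 59.006 g

Working volume: 3.26 L.
neutral red: 7.57 mg/L × 3.26 L = 24.678 mg
sorbitol: 36.1 g/L × 3.26 L = 117.686 g
boric acid: 45.8 mg/L × 3.26 L = 149.308 mg
casamino acids: 4.88 g/L × 3.26 L = 15.909 g
sodium molybdate dihydrate: 12 mg/L × 3.26 L = 39.120 mg
agar: 16.6 g/L × 3.26 L = 54.116 g
peptone: 18.1 g/L × 3.26 L = 59.006 g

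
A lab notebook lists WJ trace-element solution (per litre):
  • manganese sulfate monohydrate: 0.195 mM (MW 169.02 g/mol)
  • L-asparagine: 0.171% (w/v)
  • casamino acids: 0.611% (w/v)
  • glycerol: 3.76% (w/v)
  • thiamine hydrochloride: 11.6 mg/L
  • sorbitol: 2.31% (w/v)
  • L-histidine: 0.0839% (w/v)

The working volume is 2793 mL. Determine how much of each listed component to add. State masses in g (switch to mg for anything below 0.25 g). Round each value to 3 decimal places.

Working volume: 2793 mL = 2.793 L.
manganese sulfate monohydrate: 0.195 mmol/L × 169.02 mg/mmol × 2.793 L = 92.054 mg
L-asparagine: 0.171 g per 100 mL × 2793 mL ÷ 100 = 4.776 g
casamino acids: 0.611% w/v = 6.11 g/L → 6.11 × 2.793 L = 17.065 g
glycerol: 3.76 g per 100 mL × 2793 mL ÷ 100 = 105.017 g
thiamine hydrochloride: 11.6 mg/L × 2.793 L = 32.399 mg
sorbitol: 2.31 g per 100 mL × 2793 mL ÷ 100 = 64.518 g
L-histidine: 0.0839 g per 100 mL × 2793 mL ÷ 100 = 2.343 g

manganese sulfate monohydrate 92.054 mg; L-asparagine 4.776 g; casamino acids 17.065 g; glycerol 105.017 g; thiamine hydrochloride 32.399 mg; sorbitol 64.518 g; L-histidine 2.343 g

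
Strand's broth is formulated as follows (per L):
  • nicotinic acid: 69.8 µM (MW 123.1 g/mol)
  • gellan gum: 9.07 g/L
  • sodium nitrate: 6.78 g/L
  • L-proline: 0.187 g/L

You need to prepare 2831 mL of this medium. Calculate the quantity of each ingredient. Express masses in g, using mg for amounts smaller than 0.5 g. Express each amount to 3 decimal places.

nicotinic acid 24.325 mg; gellan gum 25.677 g; sodium nitrate 19.194 g; L-proline 0.529 g

Scale factor relative to 1 L: 2.831.
nicotinic acid: 69.8 µmol/L × 123.1 g/mol × 2.831 L ÷ 1000 = 24.325 mg
gellan gum: 9.07 g/L × 2.831 L = 25.677 g
sodium nitrate: 6.78 g/L × 2.831 L = 19.194 g
L-proline: 0.187 g/L × 2.831 L = 0.529 g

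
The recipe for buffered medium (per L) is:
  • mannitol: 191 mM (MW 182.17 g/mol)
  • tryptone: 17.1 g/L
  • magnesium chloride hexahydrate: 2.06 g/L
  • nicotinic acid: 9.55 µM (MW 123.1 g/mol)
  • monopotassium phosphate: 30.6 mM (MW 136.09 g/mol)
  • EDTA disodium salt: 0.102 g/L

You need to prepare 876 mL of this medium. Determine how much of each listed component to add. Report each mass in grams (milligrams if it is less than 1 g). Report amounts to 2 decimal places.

Scale factor relative to 1 L: 0.876.
mannitol: 191 mmol/L × 182.17 g/mol × 0.876 L ÷ 1000 = 30.48 g
tryptone: 17.1 g/L × 0.876 L = 14.98 g
magnesium chloride hexahydrate: 2.06 g/L × 0.876 L = 1.80 g
nicotinic acid: 9.55 µmol/L × 123.1 g/mol × 0.876 L ÷ 1000 = 1.03 mg
monopotassium phosphate: 30.6 mmol/L × 136.09 g/mol × 0.876 L ÷ 1000 = 3.65 g
EDTA disodium salt: 0.102 g/L × 0.876 L = 0.089352 g = 89.35 mg

mannitol 30.48 g; tryptone 14.98 g; magnesium chloride hexahydrate 1.80 g; nicotinic acid 1.03 mg; monopotassium phosphate 3.65 g; EDTA disodium salt 89.35 mg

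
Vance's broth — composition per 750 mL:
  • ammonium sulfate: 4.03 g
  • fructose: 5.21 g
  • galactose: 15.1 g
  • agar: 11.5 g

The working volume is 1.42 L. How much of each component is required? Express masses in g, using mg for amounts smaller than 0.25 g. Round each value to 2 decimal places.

Ratio of target to recipe volume: 1420 / 750 = 1.89333.
ammonium sulfate: 4.03 g × (1420 mL / 750 mL) = 7.63 g
fructose: 5.21 g × (1420 mL / 750 mL) = 9.86 g
galactose: 15.1 g × (1420 mL / 750 mL) = 28.59 g
agar: 11.5 g × (1420 mL / 750 mL) = 21.77 g

ammonium sulfate 7.63 g; fructose 9.86 g; galactose 28.59 g; agar 21.77 g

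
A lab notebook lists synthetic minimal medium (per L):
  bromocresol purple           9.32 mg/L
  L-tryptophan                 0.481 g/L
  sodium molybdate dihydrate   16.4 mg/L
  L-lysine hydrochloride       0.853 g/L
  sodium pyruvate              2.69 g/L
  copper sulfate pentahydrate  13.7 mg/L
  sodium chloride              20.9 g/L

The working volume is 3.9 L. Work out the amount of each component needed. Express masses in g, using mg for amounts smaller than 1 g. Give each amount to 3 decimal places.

Working volume: 3.9 L.
bromocresol purple: 9.32 mg/L × 3.9 L = 36.348 mg
L-tryptophan: 0.481 g/L × 3.9 L = 1.876 g
sodium molybdate dihydrate: 16.4 mg/L × 3.9 L = 63.960 mg
L-lysine hydrochloride: 0.853 g/L × 3.9 L = 3.327 g
sodium pyruvate: 2.69 g/L × 3.9 L = 10.491 g
copper sulfate pentahydrate: 13.7 mg/L × 3.9 L = 53.430 mg
sodium chloride: 20.9 g/L × 3.9 L = 81.510 g

bromocresol purple 36.348 mg; L-tryptophan 1.876 g; sodium molybdate dihydrate 63.960 mg; L-lysine hydrochloride 3.327 g; sodium pyruvate 10.491 g; copper sulfate pentahydrate 53.430 mg; sodium chloride 81.510 g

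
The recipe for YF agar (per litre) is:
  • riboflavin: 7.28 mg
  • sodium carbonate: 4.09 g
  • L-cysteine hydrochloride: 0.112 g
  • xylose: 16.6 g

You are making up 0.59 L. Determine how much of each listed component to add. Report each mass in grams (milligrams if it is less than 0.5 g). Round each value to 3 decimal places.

Ratio of target to recipe volume: 590 / 1000 = 0.59.
riboflavin: 7.28 mg × (590 mL / 1000 mL) = 4.295 mg
sodium carbonate: 4.09 g × (590 mL / 1000 mL) = 2.413 g
L-cysteine hydrochloride: 0.112 g × (590 mL / 1000 mL) = 0.06608 g = 66.080 mg
xylose: 16.6 g × (590 mL / 1000 mL) = 9.794 g

riboflavin 4.295 mg; sodium carbonate 2.413 g; L-cysteine hydrochloride 66.080 mg; xylose 9.794 g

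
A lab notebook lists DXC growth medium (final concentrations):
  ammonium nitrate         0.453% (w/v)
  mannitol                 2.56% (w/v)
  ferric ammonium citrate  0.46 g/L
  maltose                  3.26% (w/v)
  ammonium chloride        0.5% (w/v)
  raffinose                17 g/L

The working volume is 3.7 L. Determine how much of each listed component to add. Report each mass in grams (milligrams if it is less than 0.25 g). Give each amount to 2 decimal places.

Working volume: 3.7 L.
ammonium nitrate: 0.453% w/v = 4.53 g/L → 4.53 × 3.7 L = 16.76 g
mannitol: 2.56% w/v = 25.6 g/L → 25.6 × 3.7 L = 94.72 g
ferric ammonium citrate: 0.46 g/L × 3.7 L = 1.70 g
maltose: 3.26 g per 100 mL × 3700 mL ÷ 100 = 120.62 g
ammonium chloride: 0.5% w/v = 5 g/L → 5 × 3.7 L = 18.50 g
raffinose: 17 g/L × 3.7 L = 62.90 g

ammonium nitrate 16.76 g; mannitol 94.72 g; ferric ammonium citrate 1.70 g; maltose 120.62 g; ammonium chloride 18.50 g; raffinose 62.90 g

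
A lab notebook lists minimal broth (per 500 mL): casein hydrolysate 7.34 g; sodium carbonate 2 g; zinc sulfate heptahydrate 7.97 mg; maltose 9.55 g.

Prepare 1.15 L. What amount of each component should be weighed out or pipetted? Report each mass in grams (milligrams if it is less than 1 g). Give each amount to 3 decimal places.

casein hydrolysate 16.882 g; sodium carbonate 4.600 g; zinc sulfate heptahydrate 18.331 mg; maltose 21.965 g

Ratio of target to recipe volume: 1150 / 500 = 2.3.
casein hydrolysate: 7.34 g × (1150 mL / 500 mL) = 16.882 g
sodium carbonate: 2 g × (1150 mL / 500 mL) = 4.600 g
zinc sulfate heptahydrate: 7.97 mg × (1150 mL / 500 mL) = 18.331 mg
maltose: 9.55 g × (1150 mL / 500 mL) = 21.965 g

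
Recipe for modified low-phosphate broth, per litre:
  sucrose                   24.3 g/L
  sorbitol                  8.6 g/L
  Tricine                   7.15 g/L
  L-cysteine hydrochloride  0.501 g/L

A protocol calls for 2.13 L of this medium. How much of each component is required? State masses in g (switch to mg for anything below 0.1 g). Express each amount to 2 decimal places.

sucrose 51.76 g; sorbitol 18.32 g; Tricine 15.23 g; L-cysteine hydrochloride 1.07 g

Working volume: 2.13 L.
sucrose: 24.3 g/L × 2.13 L = 51.76 g
sorbitol: 8.6 g/L × 2.13 L = 18.32 g
Tricine: 7.15 g/L × 2.13 L = 15.23 g
L-cysteine hydrochloride: 0.501 g/L × 2.13 L = 1.07 g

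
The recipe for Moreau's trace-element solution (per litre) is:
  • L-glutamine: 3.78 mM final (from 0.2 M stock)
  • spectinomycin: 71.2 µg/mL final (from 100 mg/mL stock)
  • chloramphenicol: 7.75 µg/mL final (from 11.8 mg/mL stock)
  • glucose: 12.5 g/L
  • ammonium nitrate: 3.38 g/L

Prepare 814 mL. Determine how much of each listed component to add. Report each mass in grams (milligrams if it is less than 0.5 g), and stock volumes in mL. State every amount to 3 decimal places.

Target volume = 814 mL = 0.814 L.
L-glutamine: dilute stock: 3.78 mM × 814 mL ÷ 200 mM = 15.385 mL
spectinomycin: C1V1 = C2V2 → 71.2 µg/mL × 814 mL ÷ 100000 µg/mL = 0.580 mL
chloramphenicol: V = C2·V2/C1 = 7.75 µg/mL × 814 mL ÷ 11800 µg/mL = 0.535 mL
glucose: 12.5 g/L × 0.814 L = 10.175 g
ammonium nitrate: 3.38 g/L × 0.814 L = 2.751 g

L-glutamine 15.385 mL; spectinomycin 0.580 mL; chloramphenicol 0.535 mL; glucose 10.175 g; ammonium nitrate 2.751 g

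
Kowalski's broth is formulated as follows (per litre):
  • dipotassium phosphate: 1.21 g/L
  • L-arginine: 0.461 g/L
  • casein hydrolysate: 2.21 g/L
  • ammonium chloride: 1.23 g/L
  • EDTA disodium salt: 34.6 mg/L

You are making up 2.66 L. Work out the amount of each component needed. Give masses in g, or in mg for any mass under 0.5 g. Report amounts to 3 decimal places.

Working volume: 2.66 L.
dipotassium phosphate: 1.21 g/L × 2.66 L = 3.219 g
L-arginine: 0.461 g/L × 2.66 L = 1.226 g
casein hydrolysate: 2.21 g/L × 2.66 L = 5.879 g
ammonium chloride: 1.23 g/L × 2.66 L = 3.272 g
EDTA disodium salt: 34.6 mg/L × 2.66 L = 92.036 mg

dipotassium phosphate 3.219 g; L-arginine 1.226 g; casein hydrolysate 5.879 g; ammonium chloride 3.272 g; EDTA disodium salt 92.036 mg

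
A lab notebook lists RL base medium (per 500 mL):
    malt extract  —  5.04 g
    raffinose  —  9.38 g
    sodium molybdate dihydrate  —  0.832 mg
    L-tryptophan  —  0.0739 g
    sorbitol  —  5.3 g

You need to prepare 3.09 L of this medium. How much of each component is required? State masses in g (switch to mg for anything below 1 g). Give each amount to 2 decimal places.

Ratio of target to recipe volume: 3090 / 500 = 6.18.
malt extract: 5.04 g × (3090 mL / 500 mL) = 31.15 g
raffinose: 9.38 g × (3090 mL / 500 mL) = 57.97 g
sodium molybdate dihydrate: 0.832 mg × (3090 mL / 500 mL) = 5.14 mg
L-tryptophan: 0.0739 g × (3090 mL / 500 mL) = 0.456702 g = 456.70 mg
sorbitol: 5.3 g × (3090 mL / 500 mL) = 32.75 g

malt extract 31.15 g; raffinose 57.97 g; sodium molybdate dihydrate 5.14 mg; L-tryptophan 456.70 mg; sorbitol 32.75 g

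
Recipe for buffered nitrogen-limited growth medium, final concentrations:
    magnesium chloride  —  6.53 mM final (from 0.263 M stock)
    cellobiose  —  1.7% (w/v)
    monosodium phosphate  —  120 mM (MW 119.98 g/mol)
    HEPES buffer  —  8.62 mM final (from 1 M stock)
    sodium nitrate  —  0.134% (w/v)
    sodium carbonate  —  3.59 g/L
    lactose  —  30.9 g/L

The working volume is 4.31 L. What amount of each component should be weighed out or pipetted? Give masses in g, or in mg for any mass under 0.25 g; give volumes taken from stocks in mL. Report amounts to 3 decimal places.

magnesium chloride 107.013 mL; cellobiose 73.270 g; monosodium phosphate 62.054 g; HEPES buffer 37.152 mL; sodium nitrate 5.775 g; sodium carbonate 15.473 g; lactose 133.179 g

Scale factor relative to 1 L: 4.31.
magnesium chloride: C1V1 = C2V2 → 6.53 mM × 4310 mL ÷ 263 mM = 107.013 mL
cellobiose: 1.7% w/v = 17 g/L → 17 × 4.31 L = 73.270 g
monosodium phosphate: 120 mmol/L × 119.98 g/mol × 4.31 L ÷ 1000 = 62.054 g
HEPES buffer: V = C2·V2/C1 = 8.62 mM × 4310 mL ÷ 1000 mM = 37.152 mL
sodium nitrate: 0.134 g per 100 mL × 4310 mL ÷ 100 = 5.775 g
sodium carbonate: 3.59 g/L × 4.31 L = 15.473 g
lactose: 30.9 g/L × 4.31 L = 133.179 g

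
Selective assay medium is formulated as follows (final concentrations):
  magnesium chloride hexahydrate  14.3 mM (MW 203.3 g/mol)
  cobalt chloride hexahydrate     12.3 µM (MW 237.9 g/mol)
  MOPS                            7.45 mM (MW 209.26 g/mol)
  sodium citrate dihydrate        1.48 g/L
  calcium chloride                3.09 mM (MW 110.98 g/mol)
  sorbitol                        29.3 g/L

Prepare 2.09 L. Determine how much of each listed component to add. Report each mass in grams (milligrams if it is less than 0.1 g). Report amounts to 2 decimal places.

Scale factor relative to 1 L: 2.09.
magnesium chloride hexahydrate: 14.3 mmol/L × 203.3 g/mol × 2.09 L ÷ 1000 = 6.08 g
cobalt chloride hexahydrate: 12.3 µmol/L × 237.9 g/mol × 2.09 L ÷ 1000 = 6.12 mg
MOPS: 7.45 mmol/L × 209.26 g/mol × 2.09 L ÷ 1000 = 3.26 g
sodium citrate dihydrate: 1.48 g/L × 2.09 L = 3.09 g
calcium chloride: 3.09 mmol/L × 110.98 g/mol × 2.09 L ÷ 1000 = 0.72 g
sorbitol: 29.3 g/L × 2.09 L = 61.24 g

magnesium chloride hexahydrate 6.08 g; cobalt chloride hexahydrate 6.12 mg; MOPS 3.26 g; sodium citrate dihydrate 3.09 g; calcium chloride 0.72 g; sorbitol 61.24 g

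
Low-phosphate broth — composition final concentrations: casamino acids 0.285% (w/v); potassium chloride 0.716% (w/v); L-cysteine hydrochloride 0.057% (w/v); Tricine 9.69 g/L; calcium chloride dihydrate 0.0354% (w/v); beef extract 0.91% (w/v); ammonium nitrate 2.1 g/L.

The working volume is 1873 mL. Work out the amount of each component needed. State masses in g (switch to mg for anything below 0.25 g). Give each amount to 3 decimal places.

Target volume = 1873 mL = 1.873 L.
casamino acids: 0.285 g per 100 mL × 1873 mL ÷ 100 = 5.338 g
potassium chloride: 0.716% w/v = 7.16 g/L → 7.16 × 1.873 L = 13.411 g
L-cysteine hydrochloride: 0.057 g per 100 mL × 1873 mL ÷ 100 = 1.068 g
Tricine: 9.69 g/L × 1.873 L = 18.149 g
calcium chloride dihydrate: 0.0354% w/v = 0.354 g/L → 0.354 × 1.873 L = 0.663 g
beef extract: 0.91 g per 100 mL × 1873 mL ÷ 100 = 17.044 g
ammonium nitrate: 2.1 g/L × 1.873 L = 3.933 g

casamino acids 5.338 g; potassium chloride 13.411 g; L-cysteine hydrochloride 1.068 g; Tricine 18.149 g; calcium chloride dihydrate 0.663 g; beef extract 17.044 g; ammonium nitrate 3.933 g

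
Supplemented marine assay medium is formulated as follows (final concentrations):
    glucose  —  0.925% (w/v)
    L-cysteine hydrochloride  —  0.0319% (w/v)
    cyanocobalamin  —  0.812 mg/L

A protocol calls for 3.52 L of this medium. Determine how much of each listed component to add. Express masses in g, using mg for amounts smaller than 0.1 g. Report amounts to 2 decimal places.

Working volume: 3.52 L.
glucose: 0.925 g per 100 mL × 3520 mL ÷ 100 = 32.56 g
L-cysteine hydrochloride: 0.0319% w/v = 0.319 g/L → 0.319 × 3.52 L = 1.12 g
cyanocobalamin: 0.812 mg/L × 3.52 L = 2.86 mg

glucose 32.56 g; L-cysteine hydrochloride 1.12 g; cyanocobalamin 2.86 mg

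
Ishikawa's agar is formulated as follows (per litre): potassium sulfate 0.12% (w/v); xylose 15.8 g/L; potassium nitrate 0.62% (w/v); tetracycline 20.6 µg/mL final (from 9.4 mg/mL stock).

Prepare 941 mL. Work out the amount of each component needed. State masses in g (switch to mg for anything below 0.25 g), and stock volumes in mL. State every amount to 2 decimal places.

Working volume: 941 mL = 0.941 L.
potassium sulfate: 0.12 g per 100 mL × 941 mL ÷ 100 = 1.13 g
xylose: 15.8 g/L × 0.941 L = 14.87 g
potassium nitrate: 0.62% w/v = 6.2 g/L → 6.2 × 0.941 L = 5.83 g
tetracycline: C1V1 = C2V2 → 20.6 µg/mL × 941 mL ÷ 9400 µg/mL = 2.06 mL

potassium sulfate 1.13 g; xylose 14.87 g; potassium nitrate 5.83 g; tetracycline 2.06 mL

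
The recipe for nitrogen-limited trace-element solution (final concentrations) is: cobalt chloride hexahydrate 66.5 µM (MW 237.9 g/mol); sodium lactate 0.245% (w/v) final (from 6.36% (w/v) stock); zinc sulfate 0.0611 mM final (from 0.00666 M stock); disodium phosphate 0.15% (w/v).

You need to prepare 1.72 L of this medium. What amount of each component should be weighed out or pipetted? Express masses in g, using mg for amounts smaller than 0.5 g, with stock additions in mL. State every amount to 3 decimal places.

Working volume: 1.72 L.
cobalt chloride hexahydrate: 66.5 µmol/L × 237.9 g/mol × 1.72 L ÷ 1000 = 27.211 mg
sodium lactate: C1V1 = C2V2 → 0.245% ÷ 6.36% × 1720 mL = 66.258 mL
zinc sulfate: C1V1 = C2V2 → 0.0611 mM × 1720 mL ÷ 6.66 mM = 15.780 mL
disodium phosphate: 0.15 g per 100 mL × 1720 mL ÷ 100 = 2.580 g

cobalt chloride hexahydrate 27.211 mg; sodium lactate 66.258 mL; zinc sulfate 15.780 mL; disodium phosphate 2.580 g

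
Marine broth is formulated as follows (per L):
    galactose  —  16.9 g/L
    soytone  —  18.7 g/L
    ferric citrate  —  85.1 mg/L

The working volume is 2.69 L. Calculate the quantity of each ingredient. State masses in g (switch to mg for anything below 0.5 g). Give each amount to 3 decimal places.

Working volume: 2.69 L.
galactose: 16.9 g/L × 2.69 L = 45.461 g
soytone: 18.7 g/L × 2.69 L = 50.303 g
ferric citrate: 85.1 mg/L × 2.69 L = 228.919 mg

galactose 45.461 g; soytone 50.303 g; ferric citrate 228.919 mg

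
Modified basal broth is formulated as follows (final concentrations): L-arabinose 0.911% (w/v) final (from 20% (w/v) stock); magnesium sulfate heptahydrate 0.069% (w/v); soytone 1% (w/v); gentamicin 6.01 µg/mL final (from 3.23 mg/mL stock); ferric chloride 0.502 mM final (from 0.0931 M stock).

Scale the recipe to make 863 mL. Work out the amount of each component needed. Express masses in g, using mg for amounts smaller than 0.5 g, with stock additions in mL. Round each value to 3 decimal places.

Scale factor relative to 1 L: 0.863.
L-arabinose: C1V1 = C2V2 → 0.911% ÷ 20% × 863 mL = 39.310 mL
magnesium sulfate heptahydrate: 0.069% w/v = 0.69 g/L → 0.69 × 0.863 L = 0.595 g
soytone: 1 g per 100 mL × 863 mL ÷ 100 = 8.630 g
gentamicin: C1V1 = C2V2 → 6.01 µg/mL × 863 mL ÷ 3230 µg/mL = 1.606 mL
ferric chloride: C1V1 = C2V2 → 0.502 mM × 863 mL ÷ 93.1 mM = 4.653 mL

L-arabinose 39.310 mL; magnesium sulfate heptahydrate 0.595 g; soytone 8.630 g; gentamicin 1.606 mL; ferric chloride 4.653 mL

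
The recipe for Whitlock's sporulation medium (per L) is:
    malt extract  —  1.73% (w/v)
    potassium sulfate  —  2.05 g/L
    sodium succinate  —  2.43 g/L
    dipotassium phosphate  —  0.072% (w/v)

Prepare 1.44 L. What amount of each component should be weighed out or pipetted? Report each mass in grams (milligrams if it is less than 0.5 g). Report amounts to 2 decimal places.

malt extract 24.91 g; potassium sulfate 2.95 g; sodium succinate 3.50 g; dipotassium phosphate 1.04 g

Scale factor relative to 1 L: 1.44.
malt extract: 1.73 g per 100 mL × 1440 mL ÷ 100 = 24.91 g
potassium sulfate: 2.05 g/L × 1.44 L = 2.95 g
sodium succinate: 2.43 g/L × 1.44 L = 3.50 g
dipotassium phosphate: 0.072% w/v = 0.72 g/L → 0.72 × 1.44 L = 1.04 g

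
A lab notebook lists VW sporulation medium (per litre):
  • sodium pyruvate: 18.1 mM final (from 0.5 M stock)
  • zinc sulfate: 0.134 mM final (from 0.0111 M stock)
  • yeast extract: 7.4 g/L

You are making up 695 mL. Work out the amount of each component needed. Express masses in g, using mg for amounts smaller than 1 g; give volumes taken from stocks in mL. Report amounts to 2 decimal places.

sodium pyruvate 25.16 mL; zinc sulfate 8.39 mL; yeast extract 5.14 g

Target volume = 695 mL = 0.695 L.
sodium pyruvate: dilute stock: 18.1 mM × 695 mL ÷ 500 mM = 25.16 mL
zinc sulfate: V = C2·V2/C1 = 0.134 mM × 695 mL ÷ 11.1 mM = 8.39 mL
yeast extract: 7.4 g/L × 0.695 L = 5.14 g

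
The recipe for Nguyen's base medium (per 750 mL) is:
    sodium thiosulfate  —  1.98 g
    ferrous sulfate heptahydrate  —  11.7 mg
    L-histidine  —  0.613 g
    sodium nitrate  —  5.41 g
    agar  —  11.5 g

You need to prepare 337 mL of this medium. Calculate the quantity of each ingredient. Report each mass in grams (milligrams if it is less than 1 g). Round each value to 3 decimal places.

Ratio of target to recipe volume: 337 / 750 = 0.449333.
sodium thiosulfate: 1.98 g × (337 mL / 750 mL) = 0.88968 g = 889.680 mg
ferrous sulfate heptahydrate: 11.7 mg × (337 mL / 750 mL) = 5.257 mg
L-histidine: 0.613 g × (337 mL / 750 mL) = 0.275441 g = 275.441 mg
sodium nitrate: 5.41 g × (337 mL / 750 mL) = 2.431 g
agar: 11.5 g × (337 mL / 750 mL) = 5.167 g

sodium thiosulfate 889.680 mg; ferrous sulfate heptahydrate 5.257 mg; L-histidine 275.441 mg; sodium nitrate 2.431 g; agar 5.167 g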